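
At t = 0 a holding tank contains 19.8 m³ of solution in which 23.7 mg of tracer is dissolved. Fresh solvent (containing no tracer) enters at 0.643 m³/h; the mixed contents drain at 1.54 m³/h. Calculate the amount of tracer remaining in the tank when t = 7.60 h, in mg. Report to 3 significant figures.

Total volume: dV/dt = Q_in − Q_out = -0.89700 m³/h, so V(t) = 19.8 − 0.89700 t and V(7.60) = 12.983 m³.
No tracer enters, so dm/dt = −Q_out · (m/V).
dm/m = −Q_out dt/(V₀ − 0.89700 t); integrating gives ln(m/m₀) = −(Q_out/(Q_in−Q_out)) ln(V/V₀).
m = m₀ (V₀/V)^(Q_out/(Q_in−Q_out)) = 23.7 × (19.8/12.983)^(-1.7168) = 11.483 mg.

11.5 mg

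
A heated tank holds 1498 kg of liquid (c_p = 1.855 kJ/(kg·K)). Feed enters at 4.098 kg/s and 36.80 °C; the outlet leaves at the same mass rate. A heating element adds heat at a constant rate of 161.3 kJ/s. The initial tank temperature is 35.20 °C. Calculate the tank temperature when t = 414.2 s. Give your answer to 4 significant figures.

Heat balance on the well-mixed liquid: M c_p dT/dt = ṁ c_p (T_in − T) + 161.3.
τ = M/ṁ = 365.544 s; T_ss = T_in + Q̇/(ṁ c_p) = 36.80 + 161.3/(4.098·1.855) = 58.0187 °C.
This is linear first-order; T(t) = T_ss + (T₀ − T_ss) e^(−t/τ).
T(414.2) = 58.0187 + (-22.8187)·e^(−414.2/365.544) = 58.0187 + (-22.8187)·0.322032 = 50.6703 °C.

50.67 °C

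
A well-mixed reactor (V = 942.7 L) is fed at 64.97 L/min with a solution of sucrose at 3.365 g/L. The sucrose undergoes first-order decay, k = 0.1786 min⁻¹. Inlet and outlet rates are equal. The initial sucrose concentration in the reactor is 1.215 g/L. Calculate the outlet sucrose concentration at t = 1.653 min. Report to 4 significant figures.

1.122 g/L

Accumulation = in − out − consumed: V dC/dt = Q C_in − Q C − k V C.
This is linear with rate a = Q/V + k = 0.247519 min⁻¹.
C_ss = Q C_in/(Q + kV) = 0.936949 g/L; C(t) = C_ss + (C₀ − C_ss) e^(−a t).
C(1.653) = 0.936949 + (0.278051)·e^(−0.247519·1.653) = 0.936949 + (0.278051)·0.664215 = 1.12163 g/L.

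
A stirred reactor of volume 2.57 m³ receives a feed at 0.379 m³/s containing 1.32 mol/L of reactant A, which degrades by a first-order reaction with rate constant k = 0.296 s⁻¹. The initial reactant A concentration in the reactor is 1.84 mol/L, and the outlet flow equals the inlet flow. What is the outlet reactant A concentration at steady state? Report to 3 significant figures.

0.439 mol/L

V dC/dt = Q(C_in − C) − k V C.
At steady state: 0 = Q C_in − (Q + kV) C_ss, so C_ss = Q C_in/(Q + kV).
C_ss = 0.379·1.32/(0.379 + 0.296·2.57) = 0.50028/1.1397 = 0.43895 mol/L.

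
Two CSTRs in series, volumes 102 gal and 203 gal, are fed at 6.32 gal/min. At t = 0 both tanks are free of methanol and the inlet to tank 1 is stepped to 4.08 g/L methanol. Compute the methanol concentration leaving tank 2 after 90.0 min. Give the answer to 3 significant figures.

Species balance on tank i: dCᵢ/dt = (Cᵢ₋₁ − Cᵢ)/τᵢ with τᵢ = Vᵢ/Q.
τ₁ = 102/6.32 = 16.139 min; τ₂ = 203/6.32 = 32.120 min.
Solving the cascade with C₁(0)=C₂(0)=0 gives C₂(t) = C_in[1 − (τ₁ e^(−t/τ₁) − τ₂ e^(−t/τ₂))/(τ₁ − τ₂)].
At t = 90.0: e^(−t/τ₁) = 0.0037859, e^(−t/τ₂) = 0.060690.
C₂ = 4.08·[1 − (16.139·0.0037859 − 32.120·0.060690)/(-15.981)] = 4.08·0.88184 = 3.5979 g/L.

3.60 g/L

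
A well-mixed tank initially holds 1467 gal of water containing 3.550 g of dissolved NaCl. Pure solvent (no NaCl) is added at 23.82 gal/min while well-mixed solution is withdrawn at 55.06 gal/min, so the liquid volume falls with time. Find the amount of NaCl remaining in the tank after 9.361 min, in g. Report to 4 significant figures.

Total volume: dV/dt = Q_in − Q_out = -31.2400 gal/min, so V(t) = 1467 − 31.2400 t and V(9.361) = 1174.56 gal.
Species balance (pure solvent in): dm/dt = −Q_out · m/V(t).
Separate: dm/m = −Q_out dt/V(t) ⇒ ln(m/m₀) = −(Q_out/(Q_in−Q_out)) ln(V/V₀).
m = m₀ (V₀/V)^(Q_out/(Q_in−Q_out)) = 3.550 × (1467/1174.56)^(-1.76248) = 2.39913 g.

2.399 g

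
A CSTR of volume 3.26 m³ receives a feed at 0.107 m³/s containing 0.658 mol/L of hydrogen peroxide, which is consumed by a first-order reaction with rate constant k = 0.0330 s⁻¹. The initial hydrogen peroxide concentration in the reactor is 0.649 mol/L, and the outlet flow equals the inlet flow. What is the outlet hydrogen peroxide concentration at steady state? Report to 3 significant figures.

0.328 mol/L

Species balance: V dC/dt = Q C_in − Q C − k V C.
At steady state: 0 = Q C_in − (Q + kV) C_ss, so C_ss = Q C_in/(Q + kV).
C_ss = 0.107·0.658/(0.107 + 0.0330·3.26) = 0.070406/0.21458 = 0.32811 mol/L.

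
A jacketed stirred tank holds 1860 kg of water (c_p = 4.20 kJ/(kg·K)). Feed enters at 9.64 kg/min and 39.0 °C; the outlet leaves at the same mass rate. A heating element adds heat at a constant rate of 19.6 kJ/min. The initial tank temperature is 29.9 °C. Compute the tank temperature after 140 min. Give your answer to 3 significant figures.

First-law balance (no shaft work): M c_p dT/dt = ṁ c_p (T_in − T) + 19.6.
τ = M/ṁ = 192.95 min; T_ss = T_in + Q̇/(ṁ c_p) = 39.0 + 19.6/(9.64·4.20) = 39.484 °C.
This is linear first-order; T(t) = T_ss + (T₀ − T_ss) e^(−t/τ).
T(140) = 39.484 + (-9.5841)·e^(−140/192.95) = 39.484 + (-9.5841)·0.48404 = 34.845 °C.

34.8 °C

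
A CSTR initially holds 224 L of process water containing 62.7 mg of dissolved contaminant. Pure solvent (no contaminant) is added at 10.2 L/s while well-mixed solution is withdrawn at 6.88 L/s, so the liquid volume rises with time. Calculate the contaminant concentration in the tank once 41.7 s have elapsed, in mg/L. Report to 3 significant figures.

0.0638 mg/L

Let m(t) be the amount of contaminant. Volume: V(t) = V₀ + (Q_in − Q_out) t = 224 + 3.3200 t; V(41.7) = 362.44 L.
No contaminant enters, so dm/dt = −Q_out · (m/V).
dm/m = −Q_out dt/(V₀ + 3.3200 t); integrating gives ln(m/m₀) = −(Q_out/(Q_in−Q_out)) ln(V/V₀).
m = m₀ (V₀/V)^(Q_out/(Q_in−Q_out)) = 62.7 × (224/362.44)^(2.0723) = 23.130 mg.
C = m/V = 23.130/362.44 = 0.063816 mg/L.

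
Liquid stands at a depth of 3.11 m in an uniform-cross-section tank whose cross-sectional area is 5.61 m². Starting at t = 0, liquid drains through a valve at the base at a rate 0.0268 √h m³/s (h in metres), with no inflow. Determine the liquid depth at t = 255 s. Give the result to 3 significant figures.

1.33 m

With no inflow, A dh/dt = −0.0268 √h.
This is separable: 2 d(√h)/dt = −0.0268/A, so √h = √h₀ − (0.0268/(2A)) t.
√h = √3.11 − 0.0268·255/(2·5.61) = 1.7635 − 0.60909 = 1.1544.
h = 1.1544² = 1.3327 m.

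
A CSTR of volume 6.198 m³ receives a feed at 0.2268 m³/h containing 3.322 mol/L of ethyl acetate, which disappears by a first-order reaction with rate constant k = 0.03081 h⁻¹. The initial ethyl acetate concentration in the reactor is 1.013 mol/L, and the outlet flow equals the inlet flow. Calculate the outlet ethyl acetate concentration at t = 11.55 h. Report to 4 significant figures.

1.441 mol/L

V dC/dt = Q(C_in − C) − k V C.
This is linear with rate a = Q/V + k = 0.0674024 h⁻¹.
C_ss = Q C_in/(Q + kV) = 1.80350 mol/L; C(t) = C_ss + (C₀ − C_ss) e^(−a t).
C(11.55) = 1.80350 + (-0.790497)·e^(−0.0674024·11.55) = 1.80350 + (-0.790497)·0.459095 = 1.44058 mol/L.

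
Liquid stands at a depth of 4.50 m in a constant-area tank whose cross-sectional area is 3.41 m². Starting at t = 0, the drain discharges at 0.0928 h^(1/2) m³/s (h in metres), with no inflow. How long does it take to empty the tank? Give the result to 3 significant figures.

Accumulation of liquid (constant cross-section A): A dh/dt = −0.0928 √h.
This is separable: 2 d(√h)/dt = −0.0928/A, so √h = √h₀ − (0.0928/(2A)) t.
Set h = 0: 2√h₀ = (0.0928/A) t_empty ⇒ t_empty = 2A√h₀/0.0928.
t_empty = 2·3.41·√4.50/0.0928 = 6.8200·2.1213/0.0928 = 155.90 s.

156 s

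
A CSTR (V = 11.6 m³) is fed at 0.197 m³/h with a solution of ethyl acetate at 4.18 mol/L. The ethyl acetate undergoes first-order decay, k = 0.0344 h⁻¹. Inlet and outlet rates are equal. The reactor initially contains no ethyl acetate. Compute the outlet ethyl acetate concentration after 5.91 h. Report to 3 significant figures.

0.362 mol/L

V dC/dt = Q(C_in − C) − k V C.
This is linear with rate a = Q/V + k = 0.051383 h⁻¹.
C_ss = Q C_in/(Q + kV) = 1.3816 mol/L; C(t) = C_ss + (C₀ − C_ss) e^(−a t).
C(5.91) = 1.3816 + (-1.3816)·e^(−0.051383·5.91) = 1.3816 + (-1.3816)·0.73810 = 0.36182 mol/L.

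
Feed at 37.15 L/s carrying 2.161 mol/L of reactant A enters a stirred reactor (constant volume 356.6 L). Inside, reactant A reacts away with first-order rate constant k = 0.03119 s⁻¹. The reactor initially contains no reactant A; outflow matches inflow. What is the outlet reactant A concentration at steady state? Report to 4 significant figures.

1.663 mol/L

Species balance: V dC/dt = Q C_in − Q C − k V C.
At steady state: 0 = Q C_in − (Q + kV) C_ss, so C_ss = Q C_in/(Q + kV).
C_ss = 37.15·2.161/(37.15 + 0.03119·356.6) = 80.2811/48.2724 = 1.66309 mol/L.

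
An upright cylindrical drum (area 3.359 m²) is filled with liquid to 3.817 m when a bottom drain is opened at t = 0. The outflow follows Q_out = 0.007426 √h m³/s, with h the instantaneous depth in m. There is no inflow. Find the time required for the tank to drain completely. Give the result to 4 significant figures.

1767 s

Mass balance (ρ constant): A dh/dt = −0.007426 √h.
This is separable: 2 d(√h)/dt = −0.007426/A, so √h = √h₀ − (0.007426/(2A)) t.
Tank is empty when √h = 0: t_empty = 2A√h₀/0.007426.
t_empty = 2·3.359·√3.817/0.007426 = 6.71800·1.95371/0.007426 = 1767.45 s.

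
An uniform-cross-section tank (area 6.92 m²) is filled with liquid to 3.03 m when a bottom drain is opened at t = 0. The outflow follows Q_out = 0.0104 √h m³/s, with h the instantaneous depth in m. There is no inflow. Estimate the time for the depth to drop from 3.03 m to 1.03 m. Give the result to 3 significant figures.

Volume balance on the tank: A dh/dt = −0.0104 √h.
Separate and integrate: 2(√h − √h₀) = −(0.0104/A) t.
t = 2A(√h₀ − √h)/0.0104 = 2·6.92·(√3.03 − √1.03)/0.0104
  = 13.840 × (1.7407 − 1.0149) / 0.0104 = 965.87 s.

966 s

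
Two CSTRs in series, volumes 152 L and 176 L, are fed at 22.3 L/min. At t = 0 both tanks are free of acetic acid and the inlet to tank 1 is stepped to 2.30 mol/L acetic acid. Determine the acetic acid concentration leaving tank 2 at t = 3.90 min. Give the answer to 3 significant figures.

0.230 mol/L

Time constants: τᵢ = Vᵢ/Q for each well-mixed tank.
τ₁ = 152/22.3 = 6.8161 min; τ₂ = 176/22.3 = 7.8924 min.
Tank 1: C₁ = C_in(1 − e^(−t/τ₁)). Tank 2 (τ₁ ≠ τ₂): C₂ = C_in[1 − (τ₁ e^(−t/τ₁) − τ₂ e^(−t/τ₂))/(τ₁ − τ₂)].
At t = 3.90: e^(−t/τ₁) = 0.56430, e^(−t/τ₂) = 0.61009.
C₂ = 2.30·[1 − (6.8161·0.56430 − 7.8924·0.61009)/(-1.0762)] = 2.30·0.099895 = 0.22976 mol/L.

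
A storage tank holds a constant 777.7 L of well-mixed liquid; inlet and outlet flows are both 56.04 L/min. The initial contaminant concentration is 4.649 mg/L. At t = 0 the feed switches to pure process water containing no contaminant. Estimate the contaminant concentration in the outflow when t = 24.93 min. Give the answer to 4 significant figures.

0.7712 mg/L

Transient balance on the dissolved component: V dC/dt = Q(C_in − C).
So dC/dt = (C_in − C)/τ with τ = V/Q = 777.7/56.04 = 13.8776 min.
C approaches C_in exponentially: C(t) = C_in + (C₀ − C_in) e^(−t/τ).
C(24.93) = 0 + (4.649 − 0)·e^(−24.93/13.8776) = 0 + (4.64900)·0.165891 = 0.771229 mg/L.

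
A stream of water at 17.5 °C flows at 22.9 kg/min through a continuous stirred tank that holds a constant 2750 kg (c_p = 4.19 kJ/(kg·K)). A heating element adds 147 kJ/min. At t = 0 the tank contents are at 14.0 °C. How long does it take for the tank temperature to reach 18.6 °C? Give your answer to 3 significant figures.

First-law balance (no shaft work): M c_p dT/dt = ṁ c_p (T_in − T) + 147.
τ = M/ṁ = 120.09 min; T_ss = T_in + Q̇/(ṁ c_p) = 19.032 °C.
T(t) = T_ss + (T₀ − T_ss) e^(−t/τ). Set T = 18.6:
e^(−t/τ) = (18.6 − 19.032)/(14.0 − 19.032) = 0.085856
t = −120.09 · ln(0.085856) = 294.82 min.

295 min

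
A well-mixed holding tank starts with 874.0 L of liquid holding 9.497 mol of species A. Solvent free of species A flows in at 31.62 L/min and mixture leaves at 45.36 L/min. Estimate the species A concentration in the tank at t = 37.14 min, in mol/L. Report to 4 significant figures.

Let m(t) be the amount of species A. Volume: V(t) = V₀ + (Q_in − Q_out) t = 874.0 − 13.7400 t; V(37.14) = 363.696 L.
Species balance (pure solvent in): dm/dt = −Q_out · m/V(t).
dm/m = −Q_out dt/(V₀ − 13.7400 t); integrating gives ln(m/m₀) = −(Q_out/(Q_in−Q_out)) ln(V/V₀).
m = m₀ (V₀/V)^(Q_out/(Q_in−Q_out)) = 9.497 × (874.0/363.696)^(-3.30131) = 0.525459 mol.
C = m/V = 0.525459/363.696 = 0.00144477 mol/L.

0.001445 mol/L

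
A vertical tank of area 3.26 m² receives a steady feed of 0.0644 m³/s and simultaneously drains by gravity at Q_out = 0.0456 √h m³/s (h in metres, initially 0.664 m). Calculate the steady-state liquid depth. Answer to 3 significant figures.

A dh/dt = Q_in − 0.0456 √h. Steady state requires inflow = outflow:
Q_in = 0.0456 √h_ss ⇒ √h_ss = 0.0644/0.0456 = 1.4123.
h_ss = 1.4123² = 1.9945 m. (Since h₀ = 0.664 m < h_ss, the level will rise toward this value.)

1.99 m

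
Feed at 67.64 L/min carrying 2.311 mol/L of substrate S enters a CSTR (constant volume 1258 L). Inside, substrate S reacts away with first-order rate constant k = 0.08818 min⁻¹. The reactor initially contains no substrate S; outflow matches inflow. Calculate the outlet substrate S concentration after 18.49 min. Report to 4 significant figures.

Accumulation = in − out − consumed: V dC/dt = Q C_in − Q C − k V C.
This is linear with rate a = Q/V + k = 0.141948 min⁻¹.
C_ss = Q C_in/(Q + kV) = 0.875375 mol/L; C(t) = C_ss + (C₀ − C_ss) e^(−a t).
C(18.49) = 0.875375 + (-0.875375)·e^(−0.141948·18.49) = 0.875375 + (-0.875375)·0.0724676 = 0.811938 mol/L.

0.8119 mol/L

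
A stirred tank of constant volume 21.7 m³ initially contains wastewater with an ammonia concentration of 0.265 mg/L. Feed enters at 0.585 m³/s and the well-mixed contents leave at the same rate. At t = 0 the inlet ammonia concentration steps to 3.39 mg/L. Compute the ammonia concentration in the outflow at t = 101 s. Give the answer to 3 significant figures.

3.18 mg/L

Accumulation = in − out for the solute gives V dC/dt = Q(C_in − C).
Time constant τ = V/Q = 21.7/0.585 = 37.094 s.
Integrating: C(t) = C_in + (C₀ − C_in) e^(−t/τ).
C(101) = 3.39 + (0.265 − 3.39)·e^(−101/37.094) = 3.39 + (-3.1250)·0.065690 = 3.1847 mg/L.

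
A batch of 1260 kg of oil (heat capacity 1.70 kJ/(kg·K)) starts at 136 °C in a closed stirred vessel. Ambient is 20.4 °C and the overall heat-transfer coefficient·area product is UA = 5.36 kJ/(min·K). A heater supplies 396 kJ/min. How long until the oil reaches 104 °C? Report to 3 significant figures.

Lumped-capacitance energy balance: M c_p dT/dt = UA(T_amb − T) + Q̇.
τ = M c_p/UA = 399.63 min; T_ss = T_amb + Q̇/UA = 20.4 + 396/5.36 = 94.281 °C.
T(t) = T_ss + (T₀ − T_ss)e^(−t/τ); set T = 104:
t = −τ ln[(T − T_ss)/(T₀ − T_ss)] = −399.63 · ln(0.23297) = 582.19 min.

582 min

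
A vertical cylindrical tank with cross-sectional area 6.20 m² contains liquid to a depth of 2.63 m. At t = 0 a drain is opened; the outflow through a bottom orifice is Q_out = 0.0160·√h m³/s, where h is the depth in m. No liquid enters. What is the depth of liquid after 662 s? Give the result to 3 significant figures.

Mass balance (ρ constant): A dh/dt = −0.0160 √h.
Separate and integrate: 2(√h − √h₀) = −(0.0160/A) t.
√h = √2.63 − 0.0160·662/(2·6.20) = 1.6217 − 0.85419 = 0.76753.
h = 0.76753² = 0.58911 m.

0.589 m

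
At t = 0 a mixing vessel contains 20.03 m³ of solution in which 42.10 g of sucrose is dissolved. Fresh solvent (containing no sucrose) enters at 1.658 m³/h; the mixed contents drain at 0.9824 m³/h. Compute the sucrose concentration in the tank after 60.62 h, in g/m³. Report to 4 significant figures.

0.1368 g/m³

Total volume: dV/dt = Q_in − Q_out = 0.675600 m³/h, so V(t) = 20.03 + 0.675600 t and V(60.62) = 60.9849 m³.
No sucrose enters, so dm/dt = −Q_out · (m/V).
dm/m = −Q_out dt/(V₀ + 0.675600 t); integrating gives ln(m/m₀) = −(Q_out/(Q_in−Q_out)) ln(V/V₀).
m = m₀ (V₀/V)^(Q_out/(Q_in−Q_out)) = 42.10 × (20.03/60.9849)^(1.45411) = 8.33984 g.
C = m/V = 8.33984/60.9849 = 0.136753 g/m³.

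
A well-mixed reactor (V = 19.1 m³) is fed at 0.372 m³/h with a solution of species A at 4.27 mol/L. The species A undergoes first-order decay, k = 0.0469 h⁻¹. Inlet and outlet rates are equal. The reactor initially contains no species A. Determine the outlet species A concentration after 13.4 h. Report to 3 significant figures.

V dC/dt = Q(C_in − C) − k V C.
dC/dt = (Q/V) C_in − (Q/V + k) C; effective rate a = Q/V + k = 0.019476 + 0.0469 = 0.066376 h⁻¹.
C_ss = Q C_in/(Q + kV) = 1.2529 mol/L; C(t) = C_ss + (C₀ − C_ss) e^(−a t).
C(13.4) = 1.2529 + (-1.2529)·e^(−0.066376·13.4) = 1.2529 + (-1.2529)·0.41088 = 0.73812 mol/L.

0.738 mol/L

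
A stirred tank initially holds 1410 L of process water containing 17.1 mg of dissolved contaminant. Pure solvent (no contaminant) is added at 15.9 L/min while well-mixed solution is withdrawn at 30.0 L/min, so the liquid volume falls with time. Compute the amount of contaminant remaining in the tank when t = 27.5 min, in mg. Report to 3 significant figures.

8.63 mg

Let m(t) be the amount of contaminant. Volume: V(t) = V₀ + (Q_in − Q_out) t = 1410 − 14.100 t; V(27.5) = 1022.2 L.
No contaminant enters, so dm/dt = −Q_out · (m/V).
Separate: dm/m = −Q_out dt/V(t) ⇒ ln(m/m₀) = −(Q_out/(Q_in−Q_out)) ln(V/V₀).
m = m₀ (V₀/V)^(Q_out/(Q_in−Q_out)) = 17.1 × (1410/1022.2)^(-2.1277) = 8.6267 mg.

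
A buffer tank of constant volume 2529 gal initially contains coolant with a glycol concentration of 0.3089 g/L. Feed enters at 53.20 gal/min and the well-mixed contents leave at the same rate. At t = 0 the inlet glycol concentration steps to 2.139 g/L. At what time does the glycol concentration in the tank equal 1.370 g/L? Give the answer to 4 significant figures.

Species balance: V dC/dt = Q(C_in − C) ⇒ τ = V/Q = 47.5376 min.
C(t) = C_in + (C₀ − C_in) e^(−t/τ). Set C = 1.370 and solve for t:
e^(−t/τ) = (C − C_in)/(C₀ − C_in) = (1.370 − 2.139)/(0.3089 − 2.139) = 0.420196
t = −τ ln(…) = 47.5376 × 0.867035 = 41.2168 min.

41.22 min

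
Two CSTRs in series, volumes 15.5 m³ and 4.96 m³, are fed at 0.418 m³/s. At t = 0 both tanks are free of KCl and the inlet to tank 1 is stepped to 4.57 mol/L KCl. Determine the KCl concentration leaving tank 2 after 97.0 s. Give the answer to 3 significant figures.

4.08 mol/L

Time constants: τᵢ = Vᵢ/Q for each well-mixed tank.
τ₁ = 15.5/0.418 = 37.081 s; τ₂ = 4.96/0.418 = 11.866 s.
Solving the cascade with C₁(0)=C₂(0)=0 gives C₂(t) = C_in[1 − (τ₁ e^(−t/τ₁) − τ₂ e^(−t/τ₂))/(τ₁ − τ₂)].
At t = 97.0: e^(−t/τ₁) = 0.073104, e^(−t/τ₂) = 0.00028172.
C₂ = 4.57·[1 − (37.081·0.073104 − 11.866·0.00028172)/(25.215)] = 4.57·0.89263 = 4.0793 mol/L.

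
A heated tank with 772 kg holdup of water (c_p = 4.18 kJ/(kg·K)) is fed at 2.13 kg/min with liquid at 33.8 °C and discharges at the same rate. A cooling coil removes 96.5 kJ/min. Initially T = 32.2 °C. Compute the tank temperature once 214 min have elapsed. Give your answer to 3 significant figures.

Heat balance on the well-mixed liquid: M c_p dT/dt = ṁ c_p (T_in − T) − 96.5.
Rearrange: dT/dt = (T_ss − T)/τ with τ = M/ṁ = 362.44 min and T_ss = T_in − Q̇/(ṁ c_p) = 22.961 °C.
Integrating: T(t) = T_ss + (T₀ − T_ss) e^(−t/τ).
T(214) = 22.961 + (9.2386)·e^(−214/362.44) = 22.961 + (9.2386)·0.55408 = 28.080 °C.

28.1 °C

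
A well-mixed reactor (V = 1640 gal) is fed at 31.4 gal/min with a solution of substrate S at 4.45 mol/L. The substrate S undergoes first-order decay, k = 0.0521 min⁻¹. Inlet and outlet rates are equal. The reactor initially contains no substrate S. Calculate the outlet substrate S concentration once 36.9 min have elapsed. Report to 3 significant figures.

1.11 mol/L

Accumulation = in − out − consumed: V dC/dt = Q C_in − Q C − k V C.
This is linear with rate a = Q/V + k = 0.071246 min⁻¹.
C_ss = Q C_in/(Q + kV) = 1.1959 mol/L; C(t) = C_ss + (C₀ − C_ss) e^(−a t).
C(36.9) = 1.1959 + (-1.1959)·e^(−0.071246·36.9) = 1.1959 + (-1.1959)·0.072151 = 1.1096 mol/L.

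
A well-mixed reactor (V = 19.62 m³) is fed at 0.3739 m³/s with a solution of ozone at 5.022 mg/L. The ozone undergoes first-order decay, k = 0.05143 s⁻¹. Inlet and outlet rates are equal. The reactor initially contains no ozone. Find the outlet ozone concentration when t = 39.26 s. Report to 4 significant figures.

1.272 mg/L

Species balance: V dC/dt = Q C_in − Q C − k V C.
dC/dt = (Q/V) C_in − (Q/V + k) C; effective rate a = Q/V + k = 0.0190571 + 0.05143 = 0.0704871 s⁻¹.
C_ss = Q C_in/(Q + kV) = 1.35776 mg/L; C(t) = C_ss + (C₀ − C_ss) e^(−a t).
C(39.26) = 1.35776 + (-1.35776)·e^(−0.0704871·39.26) = 1.35776 + (-1.35776)·0.0628300 = 1.27245 mg/L.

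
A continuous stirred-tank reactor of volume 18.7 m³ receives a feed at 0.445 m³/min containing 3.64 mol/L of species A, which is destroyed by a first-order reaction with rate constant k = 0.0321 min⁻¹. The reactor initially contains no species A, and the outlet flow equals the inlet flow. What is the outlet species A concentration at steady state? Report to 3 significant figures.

Accumulation = in − out − consumed: V dC/dt = Q C_in − Q C − k V C.
At steady state: 0 = Q C_in − (Q + kV) C_ss, so C_ss = Q C_in/(Q + kV).
C_ss = 0.445·3.64/(0.445 + 0.0321·18.7) = 1.6198/1.0453 = 1.5496 mol/L.

1.55 mol/L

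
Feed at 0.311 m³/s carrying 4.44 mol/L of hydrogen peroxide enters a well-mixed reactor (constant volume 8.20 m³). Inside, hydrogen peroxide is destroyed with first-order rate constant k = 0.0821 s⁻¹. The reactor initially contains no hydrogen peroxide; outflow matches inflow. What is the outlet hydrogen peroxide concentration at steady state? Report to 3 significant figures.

V dC/dt = Q(C_in − C) − k V C.
Steady state (dC/dt = 0): C_ss = Q C_in/(Q + kV) = C_in/(1 + kV/Q).
C_ss = 0.311·4.44/(0.311 + 0.0821·8.20) = 1.3808/0.98422 = 1.4030 mol/L.

1.40 mol/L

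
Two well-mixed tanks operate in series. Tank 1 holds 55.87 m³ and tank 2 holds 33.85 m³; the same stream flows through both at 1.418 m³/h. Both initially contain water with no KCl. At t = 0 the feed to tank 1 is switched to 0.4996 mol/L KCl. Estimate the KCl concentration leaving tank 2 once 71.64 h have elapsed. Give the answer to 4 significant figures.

0.3321 mol/L

Species balance on tank i: dCᵢ/dt = (Cᵢ₋₁ − Cᵢ)/τᵢ with τᵢ = Vᵢ/Q.
τ₁ = 55.87/1.418 = 39.4006 h; τ₂ = 33.85/1.418 = 23.8717 h.
Tank 1: C₁ = C_in(1 − e^(−t/τ₁)). Tank 2 (τ₁ ≠ τ₂): C₂ = C_in[1 − (τ₁ e^(−t/τ₁) − τ₂ e^(−t/τ₂))/(τ₁ − τ₂)].
At t = 71.64: e^(−t/τ₁) = 0.162310, e^(−t/τ₂) = 0.0497349.
C₂ = 0.4996·[1 − (39.4006·0.162310 − 23.8717·0.0497349)/(15.5289)] = 0.4996·0.664635 = 0.332052 mol/L.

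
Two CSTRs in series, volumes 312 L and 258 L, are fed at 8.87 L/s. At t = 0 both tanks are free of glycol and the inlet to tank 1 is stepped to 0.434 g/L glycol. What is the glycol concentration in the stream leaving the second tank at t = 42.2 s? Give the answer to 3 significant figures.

Each tank obeys Vᵢ dCᵢ/dt = Q(Cᵢ₋₁ − Cᵢ), so τᵢ = Vᵢ/Q.
τ₁ = 312/8.87 = 35.175 s; τ₂ = 258/8.87 = 29.087 s.
Solving the cascade with C₁(0)=C₂(0)=0 gives C₂(t) = C_in[1 − (τ₁ e^(−t/τ₁) − τ₂ e^(−t/τ₂))/(τ₁ − τ₂)].
At t = 42.2: e^(−t/τ₁) = 0.30128, e^(−t/τ₂) = 0.23438.
C₂ = 0.434·[1 − (35.175·0.30128 − 29.087·0.23438)/(6.0879)] = 0.434·0.37908 = 0.16452 g/L.

0.165 g/L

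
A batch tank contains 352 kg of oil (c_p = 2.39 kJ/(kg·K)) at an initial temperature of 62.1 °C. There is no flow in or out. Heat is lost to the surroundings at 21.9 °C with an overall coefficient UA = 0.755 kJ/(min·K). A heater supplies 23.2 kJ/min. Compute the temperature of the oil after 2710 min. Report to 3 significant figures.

53.5 °C

M c_p dT/dt = −UA(T − T_amb) + Q̇.
dT/dt = (T_ss − T)/τ with T_ss = T_amb + Q̇/UA = 21.9 + 23.2/0.755 = 52.628 °C, τ = M c_p/UA = 352·2.39/0.755 = 1114.3 min.
T approaches T_ss exponentially: T(t) = T_ss + (T₀ − T_ss) e^(−t/τ).
T(2710) = 52.628 + (9.4715)·0.087855 = 53.461 °C.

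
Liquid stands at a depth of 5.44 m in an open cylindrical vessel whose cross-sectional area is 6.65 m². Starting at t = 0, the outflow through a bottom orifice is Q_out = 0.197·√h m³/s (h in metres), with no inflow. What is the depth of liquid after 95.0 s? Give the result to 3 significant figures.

A dh/dt = −Q_out = −0.197 √h.
∫ h^(−1/2) dh = −(0.197/A) ∫ dt, giving 2√h = 2√h₀ − (0.197/A) t.
√h = √5.44 − 0.197·95.0/(2·6.65) = 2.3324 − 1.4071 = 0.92524.
h = 0.92524² = 0.85607 m.

0.856 m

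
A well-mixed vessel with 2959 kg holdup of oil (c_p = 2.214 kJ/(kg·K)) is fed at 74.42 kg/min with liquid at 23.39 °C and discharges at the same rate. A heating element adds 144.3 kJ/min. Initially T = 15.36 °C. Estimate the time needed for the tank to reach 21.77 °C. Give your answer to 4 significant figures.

Heat balance on the well-mixed liquid: M c_p dT/dt = ṁ c_p (T_in − T) + 144.3.
τ = M/ṁ = 39.7608 min; T_ss = T_in + Q̇/(ṁ c_p) = 24.2658 °C.
T(t) = T_ss + (T₀ − T_ss) e^(−t/τ). Set T = 21.77:
e^(−t/τ) = (21.77 − 24.2658)/(15.36 − 24.2658) = 0.280243
t = −39.7608 · ln(0.280243) = 50.5796 min.

50.58 min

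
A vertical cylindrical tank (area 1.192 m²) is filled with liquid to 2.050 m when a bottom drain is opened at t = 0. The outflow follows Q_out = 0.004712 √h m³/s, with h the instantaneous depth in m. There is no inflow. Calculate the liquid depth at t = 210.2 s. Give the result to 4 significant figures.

1.033 m

A dh/dt = −Q_out = −0.004712 √h.
Separate and integrate: 2(√h − √h₀) = −(0.004712/A) t.
√h = √2.050 − 0.004712·210.2/(2·1.192) = 1.43178 − 0.415462 = 1.01632.
h = 1.01632² = 1.03291 m.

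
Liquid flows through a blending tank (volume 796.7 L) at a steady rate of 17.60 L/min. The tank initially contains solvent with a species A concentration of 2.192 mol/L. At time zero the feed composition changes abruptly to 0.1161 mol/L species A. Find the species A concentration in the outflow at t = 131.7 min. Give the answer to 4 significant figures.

0.2293 mol/L

Accumulation = in − out for the solute gives V dC/dt = Q(C_in − C).
Rewrite as dC/dt + C/τ = C_in/τ, τ = V/Q = 45.2670 min.
This is linear first-order; C(t) = C_in + (C₀ − C_in) e^(−t/τ).
C(131.7) = 0.1161 + (2.192 − 0.1161)·e^(−131.7/45.2670) = 0.1161 + (2.07590)·0.0545084 = 0.229254 mol/L.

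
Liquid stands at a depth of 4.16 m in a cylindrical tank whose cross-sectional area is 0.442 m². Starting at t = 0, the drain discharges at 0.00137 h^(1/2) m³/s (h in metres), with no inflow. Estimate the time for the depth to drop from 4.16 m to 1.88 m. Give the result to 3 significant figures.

Unsteady balance on liquid volume: A dh/dt = −0.00137 √h.
Separate and integrate: 2(√h − √h₀) = −(0.00137/A) t.
t = 2A(√h₀ − √h)/0.00137 = 2·0.442·(√4.16 − √1.88)/0.00137
  = 0.88400 × (2.0396 − 1.3711) / 0.00137 = 431.34 s.

431 s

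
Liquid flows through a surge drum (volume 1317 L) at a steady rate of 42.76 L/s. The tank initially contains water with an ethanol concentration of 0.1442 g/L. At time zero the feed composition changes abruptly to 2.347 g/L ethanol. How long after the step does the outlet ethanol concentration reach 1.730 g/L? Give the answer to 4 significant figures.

Species balance: V dC/dt = Q(C_in − C) ⇒ τ = V/Q = 30.7998 s.
C(t) = C_in + (C₀ − C_in) e^(−t/τ). Set C = 1.730 and solve for t:
e^(−t/τ) = (C − C_in)/(C₀ − C_in) = (1.730 − 2.347)/(0.1442 − 2.347) = 0.280098
t = −τ ln(…) = 30.7998 × 1.27262 = 39.1963 s.

39.20 s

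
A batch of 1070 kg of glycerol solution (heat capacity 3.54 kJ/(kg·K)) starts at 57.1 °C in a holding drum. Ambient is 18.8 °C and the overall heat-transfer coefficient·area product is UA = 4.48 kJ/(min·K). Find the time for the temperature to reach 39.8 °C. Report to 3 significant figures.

508 min

M c_p dT/dt = −UA(T − T_amb).
τ = M c_p/UA = 845.49 min; T_ss = T_amb = 18.800 °C.
T(t) = T_ss + (T₀ − T_ss)e^(−t/τ); set T = 39.8:
t = −τ ln[(T − T_ss)/(T₀ − T_ss)] = −845.49 · ln(0.54830) = 508.08 min.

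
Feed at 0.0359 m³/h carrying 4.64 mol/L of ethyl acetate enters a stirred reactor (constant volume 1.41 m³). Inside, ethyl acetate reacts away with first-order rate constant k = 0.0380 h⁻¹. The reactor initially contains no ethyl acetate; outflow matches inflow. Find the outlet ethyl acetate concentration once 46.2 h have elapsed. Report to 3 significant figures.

1.76 mol/L

Accumulation = in − out − consumed: V dC/dt = Q C_in − Q C − k V C.
This is linear with rate a = Q/V + k = 0.063461 h⁻¹.
C_ss = Q C_in/(Q + kV) = 1.8616 mol/L; C(t) = C_ss + (C₀ − C_ss) e^(−a t).
C(46.2) = 1.8616 + (-1.8616)·e^(−0.063461·46.2) = 1.8616 + (-1.8616)·0.053296 = 1.7624 mol/L.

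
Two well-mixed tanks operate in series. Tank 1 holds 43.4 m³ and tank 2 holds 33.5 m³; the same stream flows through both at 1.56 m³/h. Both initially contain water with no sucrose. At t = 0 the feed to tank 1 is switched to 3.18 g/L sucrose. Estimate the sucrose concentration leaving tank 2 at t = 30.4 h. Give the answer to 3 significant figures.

Each tank obeys Vᵢ dCᵢ/dt = Q(Cᵢ₋₁ − Cᵢ), so τᵢ = Vᵢ/Q.
τ₁ = 43.4/1.56 = 27.821 h; τ₂ = 33.5/1.56 = 21.474 h.
Solving the cascade with C₁(0)=C₂(0)=0 gives C₂(t) = C_in[1 − (τ₁ e^(−t/τ₁) − τ₂ e^(−t/τ₂))/(τ₁ − τ₂)].
At t = 30.4: e^(−t/τ₁) = 0.33530, e^(−t/τ₂) = 0.24277.
C₂ = 3.18·[1 − (27.821·0.33530 − 21.474·0.24277)/(6.3462)] = 3.18·0.35158 = 1.1180 g/L.

1.12 g/L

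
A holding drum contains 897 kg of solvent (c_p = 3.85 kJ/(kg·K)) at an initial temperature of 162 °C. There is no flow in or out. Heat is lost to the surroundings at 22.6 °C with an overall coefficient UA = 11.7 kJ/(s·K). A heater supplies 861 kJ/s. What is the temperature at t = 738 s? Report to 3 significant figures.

M c_p dT/dt = −UA(T − T_amb) + Q̇.
dT/dt = (T_ss − T)/τ with T_ss = T_amb + Q̇/UA = 22.6 + 861/11.7 = 96.190 °C, τ = M c_p/UA = 897·3.85/11.7 = 295.17 s.
T approaches T_ss exponentially: T(t) = T_ss + (T₀ − T_ss) e^(−t/τ).
T(738) = 96.190 + (65.810)·0.082062 = 101.59 °C.

102 °C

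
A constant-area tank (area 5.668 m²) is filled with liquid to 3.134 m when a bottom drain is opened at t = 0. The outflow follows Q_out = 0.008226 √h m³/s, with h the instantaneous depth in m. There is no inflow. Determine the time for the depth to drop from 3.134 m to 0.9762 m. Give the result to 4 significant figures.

1078 s

Unsteady balance on liquid volume: A dh/dt = −0.008226 √h.
∫ h^(−1/2) dh = −(0.008226/A) ∫ dt, giving 2√h = 2√h₀ − (0.008226/A) t.
t = 2A(√h₀ − √h)/0.008226 = 2·5.668·(√3.134 − √0.9762)/0.008226
  = 11.3360 × (1.77031 − 0.988028) / 0.008226 = 1078.04 s.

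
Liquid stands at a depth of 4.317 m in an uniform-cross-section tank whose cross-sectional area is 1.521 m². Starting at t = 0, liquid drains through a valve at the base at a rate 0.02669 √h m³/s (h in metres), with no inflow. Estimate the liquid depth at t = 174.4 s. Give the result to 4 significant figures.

Volume balance on the tank: A dh/dt = −0.02669 √h.
Separate and integrate: 2(√h − √h₀) = −(0.02669/A) t.
√h = √4.317 − 0.02669·174.4/(2·1.521) = 2.07774 − 1.53016 = 0.547583.
h = 0.547583² = 0.299847 m.

0.2998 m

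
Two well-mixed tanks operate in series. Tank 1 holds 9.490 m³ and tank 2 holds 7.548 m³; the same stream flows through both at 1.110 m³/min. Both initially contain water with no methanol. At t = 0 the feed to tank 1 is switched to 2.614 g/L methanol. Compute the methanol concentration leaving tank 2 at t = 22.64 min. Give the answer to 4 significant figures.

2.074 g/L

Time constants: τᵢ = Vᵢ/Q for each well-mixed tank.
τ₁ = 9.490/1.110 = 8.54955 min; τ₂ = 7.548/1.110 = 6.80000 min.
Tank 1: C₁ = C_in(1 − e^(−t/τ₁)). Tank 2 (τ₁ ≠ τ₂): C₂ = C_in[1 − (τ₁ e^(−t/τ₁) − τ₂ e^(−t/τ₂))/(τ₁ − τ₂)].
At t = 22.64: e^(−t/τ₁) = 0.0707861, e^(−t/τ₂) = 0.0358142.
C₂ = 2.614·[1 − (8.54955·0.0707861 − 6.80000·0.0358142)/(1.74955)] = 2.614·0.793288 = 2.07365 g/L.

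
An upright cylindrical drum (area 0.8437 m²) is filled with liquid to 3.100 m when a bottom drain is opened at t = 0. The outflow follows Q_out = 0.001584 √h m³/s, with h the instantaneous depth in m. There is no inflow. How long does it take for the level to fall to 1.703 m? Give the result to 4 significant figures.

A dh/dt = −Q_out = −0.001584 √h.
Separate and integrate: 2(√h − √h₀) = −(0.001584/A) t.
t = 2A(√h₀ − √h)/0.001584 = 2·0.8437·(√3.100 − √1.703)/0.001584
  = 1.68740 × (1.76068 − 1.30499) / 0.001584 = 485.438 s.

485.4 s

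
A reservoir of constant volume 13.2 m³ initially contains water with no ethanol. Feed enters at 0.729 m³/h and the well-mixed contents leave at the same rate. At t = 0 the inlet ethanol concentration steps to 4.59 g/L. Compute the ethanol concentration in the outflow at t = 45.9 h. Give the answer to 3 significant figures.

4.23 g/L

Unsteady species balance (constant V, well mixed): V dC/dt = Q(C_in − C).
Time constant τ = V/Q = 13.2/0.729 = 18.107 h.
Solution: C(t) = C_in + (C₀ − C_in) e^(−t/τ).
C(45.9) = 4.59 + (0 − 4.59)·e^(−45.9/18.107) = 4.59 + (-4.5900)·0.079267 = 4.2262 g/L.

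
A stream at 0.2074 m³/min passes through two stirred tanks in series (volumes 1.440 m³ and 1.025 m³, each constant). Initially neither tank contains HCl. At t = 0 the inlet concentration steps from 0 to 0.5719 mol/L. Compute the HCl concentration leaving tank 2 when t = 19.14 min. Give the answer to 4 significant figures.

Species balance on tank i: dCᵢ/dt = (Cᵢ₋₁ − Cᵢ)/τᵢ with τᵢ = Vᵢ/Q.
τ₁ = 1.440/0.2074 = 6.94311 min; τ₂ = 1.025/0.2074 = 4.94214 min.
Solving the cascade with C₁(0)=C₂(0)=0 gives C₂(t) = C_in[1 − (τ₁ e^(−t/τ₁) − τ₂ e^(−t/τ₂))/(τ₁ − τ₂)].
At t = 19.14: e^(−t/τ₁) = 0.0635015, e^(−t/τ₂) = 0.0207997.
C₂ = 0.5719·[1 − (6.94311·0.0635015 − 4.94214·0.0207997)/(2.00096)] = 0.5719·0.831030 = 0.475266 mol/L.

0.4753 mol/L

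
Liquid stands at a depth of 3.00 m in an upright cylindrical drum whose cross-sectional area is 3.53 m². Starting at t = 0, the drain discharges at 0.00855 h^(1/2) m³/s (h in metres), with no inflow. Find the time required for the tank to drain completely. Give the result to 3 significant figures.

1430 s

Volume balance on the tank: A dh/dt = −0.00855 √h.
∫ h^(−1/2) dh = −(0.00855/A) ∫ dt, giving 2√h = 2√h₀ − (0.00855/A) t.
Tank is empty when √h = 0: t_empty = 2A√h₀/0.00855.
t_empty = 2·3.53·√3.00/0.00855 = 7.0600·1.7321/0.00855 = 1430.2 s.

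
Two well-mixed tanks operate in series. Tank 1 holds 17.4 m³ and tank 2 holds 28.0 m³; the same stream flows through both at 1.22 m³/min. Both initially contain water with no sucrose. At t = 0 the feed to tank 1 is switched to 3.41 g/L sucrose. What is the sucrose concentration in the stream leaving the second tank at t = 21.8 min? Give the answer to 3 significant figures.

1.14 g/L

Species balance on tank i: dCᵢ/dt = (Cᵢ₋₁ − Cᵢ)/τᵢ with τᵢ = Vᵢ/Q.
τ₁ = 17.4/1.22 = 14.262 min; τ₂ = 28.0/1.22 = 22.951 min.
Tank 1: C₁ = C_in(1 − e^(−t/τ₁)). Tank 2 (τ₁ ≠ τ₂): C₂ = C_in[1 − (τ₁ e^(−t/τ₁) − τ₂ e^(−t/τ₂))/(τ₁ − τ₂)].
At t = 21.8: e^(−t/τ₁) = 0.21686, e^(−t/τ₂) = 0.38680.
C₂ = 3.41·[1 − (14.262·0.21686 − 22.951·0.38680)/(-8.6885)] = 3.41·0.33425 = 1.1398 g/L.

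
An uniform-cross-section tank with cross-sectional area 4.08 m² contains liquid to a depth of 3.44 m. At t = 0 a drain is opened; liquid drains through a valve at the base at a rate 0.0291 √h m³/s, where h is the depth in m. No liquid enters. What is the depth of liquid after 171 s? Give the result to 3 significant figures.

A dh/dt = −Q_out = −0.0291 √h.
∫ h^(−1/2) dh = −(0.0291/A) ∫ dt, giving 2√h = 2√h₀ − (0.0291/A) t.
√h = √3.44 − 0.0291·171/(2·4.08) = 1.8547 − 0.60982 = 1.2449.
h = 1.2449² = 1.5498 m.

1.55 m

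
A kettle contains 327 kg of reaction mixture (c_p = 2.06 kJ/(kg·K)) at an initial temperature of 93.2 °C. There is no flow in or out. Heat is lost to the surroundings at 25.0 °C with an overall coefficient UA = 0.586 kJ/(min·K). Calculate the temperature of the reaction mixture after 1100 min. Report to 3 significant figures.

First-law balance (no shaft work): M c_p dT/dt = −UA(T − T_amb).
dT/dt = (T_ss − T)/τ with T_ss = T_amb = 25.000 °C, τ = M c_p/UA = 327·2.06/0.586 = 1149.5 min.
This is linear first-order; T(t) = T_ss + (T₀ − T_ss) e^(−t/τ).
T(1100) = 25.000 + (68.200)·0.38407 = 51.194 °C.

51.2 °C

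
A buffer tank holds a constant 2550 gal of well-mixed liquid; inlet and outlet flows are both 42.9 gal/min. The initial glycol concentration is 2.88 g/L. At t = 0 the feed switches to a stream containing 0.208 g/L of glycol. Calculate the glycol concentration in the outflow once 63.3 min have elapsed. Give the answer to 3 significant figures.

Accumulation = in − out for the solute gives V dC/dt = Q(C_in − C).
So dC/dt = (C_in − C)/τ with τ = V/Q = 2550/42.9 = 59.441 min.
C approaches C_in exponentially: C(t) = C_in + (C₀ − C_in) e^(−t/τ).
C(63.3) = 0.208 + (2.88 − 0.208)·e^(−63.3/59.441) = 0.208 + (2.6720)·0.34475 = 1.1292 g/L.

1.13 g/L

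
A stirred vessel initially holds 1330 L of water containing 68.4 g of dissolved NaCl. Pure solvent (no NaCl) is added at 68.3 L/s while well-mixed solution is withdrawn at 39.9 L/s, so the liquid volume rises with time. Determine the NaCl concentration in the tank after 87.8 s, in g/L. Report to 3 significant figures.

Total volume: dV/dt = Q_in − Q_out = 28.400 L/s, so V(t) = 1330 + 28.400 t and V(87.8) = 3823.5 L.
Species balance (pure solvent in): dm/dt = −Q_out · m/V(t).
dm/m = −Q_out dt/(V₀ + 28.400 t); integrating gives ln(m/m₀) = −(Q_out/(Q_in−Q_out)) ln(V/V₀).
m = m₀ (V₀/V)^(Q_out/(Q_in−Q_out)) = 68.4 × (1330/3823.5)^(1.4049) = 15.515 g.
C = m/V = 15.515/3823.5 = 0.0040577 g/L.

0.00406 g/L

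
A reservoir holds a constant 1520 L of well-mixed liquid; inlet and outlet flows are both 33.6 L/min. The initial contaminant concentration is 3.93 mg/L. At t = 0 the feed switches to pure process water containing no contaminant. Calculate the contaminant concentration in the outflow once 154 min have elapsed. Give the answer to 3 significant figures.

0.131 mg/L

Transient balance on the dissolved component: V dC/dt = Q(C_in − C).
Rewrite as dC/dt + C/τ = C_in/τ, τ = V/Q = 45.238 min.
This is linear first-order; C(t) = C_in + (C₀ − C_in) e^(−t/τ).
C(154) = 0 + (3.93 − 0)·e^(−154/45.238) = 0 + (3.9300)·0.033233 = 0.13061 mg/L.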